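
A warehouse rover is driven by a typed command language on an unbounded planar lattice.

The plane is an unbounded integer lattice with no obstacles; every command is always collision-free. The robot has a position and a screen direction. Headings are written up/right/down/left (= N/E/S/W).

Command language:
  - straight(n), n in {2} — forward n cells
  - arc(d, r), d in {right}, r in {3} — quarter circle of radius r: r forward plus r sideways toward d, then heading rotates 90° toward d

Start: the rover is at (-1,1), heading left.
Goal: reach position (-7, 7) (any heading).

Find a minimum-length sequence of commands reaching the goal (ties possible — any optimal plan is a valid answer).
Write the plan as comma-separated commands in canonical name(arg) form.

straight(2), straight(2), straight(2), arc(right, 3), arc(right, 3)

t0: at (-1,1), heading left
t=1 straight(2) ⇒ at (-3,1), heading left
t=2 straight(2) ⇒ at (-5,1), heading left
t=3 straight(2) ⇒ at (-7,1), heading left
t=4 arc(right, 3) ⇒ at (-10,4), heading up
t=5 arc(right, 3) ⇒ at (-7,7), heading right
nothing shorter than 5 reaches the goal.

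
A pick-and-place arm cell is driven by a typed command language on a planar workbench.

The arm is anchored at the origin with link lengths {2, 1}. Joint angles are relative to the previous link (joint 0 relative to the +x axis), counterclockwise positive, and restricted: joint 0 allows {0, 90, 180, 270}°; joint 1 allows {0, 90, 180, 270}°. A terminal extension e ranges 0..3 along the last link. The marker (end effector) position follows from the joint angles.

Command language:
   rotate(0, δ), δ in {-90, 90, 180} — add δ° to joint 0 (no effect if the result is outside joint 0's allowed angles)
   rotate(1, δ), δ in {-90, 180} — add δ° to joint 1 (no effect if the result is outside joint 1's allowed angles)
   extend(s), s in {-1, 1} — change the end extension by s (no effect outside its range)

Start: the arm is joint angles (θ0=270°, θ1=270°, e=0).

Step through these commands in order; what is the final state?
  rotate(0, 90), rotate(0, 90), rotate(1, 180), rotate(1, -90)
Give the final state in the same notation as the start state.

joint angles (θ0=90°, θ1=0°, e=0)

from: joint angles (θ0=270°, θ1=270°, e=0)
1. rotate(0, 90) → joint angles (θ0=0°, θ1=270°, e=0)
2. rotate(0, 90) → joint angles (θ0=90°, θ1=270°, e=0)
3. rotate(1, 180) → joint angles (θ0=90°, θ1=90°, e=0)
4. rotate(1, -90) → joint angles (θ0=90°, θ1=0°, e=0)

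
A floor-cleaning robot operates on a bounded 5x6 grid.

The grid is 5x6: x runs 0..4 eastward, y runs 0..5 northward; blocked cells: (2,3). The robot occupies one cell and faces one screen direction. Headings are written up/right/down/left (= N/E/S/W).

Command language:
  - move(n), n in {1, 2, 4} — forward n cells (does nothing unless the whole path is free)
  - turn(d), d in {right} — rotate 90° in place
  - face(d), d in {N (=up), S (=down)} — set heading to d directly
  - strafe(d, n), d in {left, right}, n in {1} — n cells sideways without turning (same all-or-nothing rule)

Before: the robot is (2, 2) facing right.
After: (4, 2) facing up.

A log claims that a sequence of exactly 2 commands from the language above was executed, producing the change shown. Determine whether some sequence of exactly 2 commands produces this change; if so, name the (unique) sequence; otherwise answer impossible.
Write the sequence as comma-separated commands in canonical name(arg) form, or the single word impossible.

move(2), face(N)

key: cell and facing (now N) both changed — the 2 commands mix motion and turning
t0: (2, 2) facing right
step 1 (move(2)): (4, 2) facing right
step 2 (face(N)): (4, 2) facing up
no rival 2-sequence matches.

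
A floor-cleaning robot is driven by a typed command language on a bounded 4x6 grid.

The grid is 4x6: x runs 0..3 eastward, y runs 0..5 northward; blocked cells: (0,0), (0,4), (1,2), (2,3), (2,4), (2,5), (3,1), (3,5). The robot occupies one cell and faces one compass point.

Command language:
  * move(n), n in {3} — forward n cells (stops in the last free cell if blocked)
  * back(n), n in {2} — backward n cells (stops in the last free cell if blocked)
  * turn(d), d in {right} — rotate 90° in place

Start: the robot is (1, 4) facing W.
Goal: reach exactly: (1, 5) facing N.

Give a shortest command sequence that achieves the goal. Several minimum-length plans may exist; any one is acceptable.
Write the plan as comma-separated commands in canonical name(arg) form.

initial: (1, 4) facing W
step 1 (turn(right)): (1, 4) facing N
step 2 (move(3)): (1, 5) facing N
no 1-step plan works, so 2 is optimal.

turn(right), move(3)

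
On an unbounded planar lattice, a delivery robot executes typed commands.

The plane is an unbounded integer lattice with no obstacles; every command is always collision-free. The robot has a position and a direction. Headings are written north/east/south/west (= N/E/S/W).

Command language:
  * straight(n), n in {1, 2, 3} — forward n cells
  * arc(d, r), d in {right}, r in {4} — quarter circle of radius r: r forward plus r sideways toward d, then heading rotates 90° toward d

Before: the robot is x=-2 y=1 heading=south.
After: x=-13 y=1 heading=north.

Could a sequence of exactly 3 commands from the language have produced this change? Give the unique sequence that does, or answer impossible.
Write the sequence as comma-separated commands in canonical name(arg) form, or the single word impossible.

key: cell and facing (now N) both changed — the 3 commands mix motion and turning
begin: x=-2 y=1 heading=south
step 1 (arc(right, 4)): x=-6 y=-3 heading=west
step 2 (straight(3)): x=-9 y=-3 heading=west
step 3 (arc(right, 4)): x=-13 y=1 heading=north
uniquely the one of 64 3-step routes that fits.

arc(right, 4), straight(3), arc(right, 4)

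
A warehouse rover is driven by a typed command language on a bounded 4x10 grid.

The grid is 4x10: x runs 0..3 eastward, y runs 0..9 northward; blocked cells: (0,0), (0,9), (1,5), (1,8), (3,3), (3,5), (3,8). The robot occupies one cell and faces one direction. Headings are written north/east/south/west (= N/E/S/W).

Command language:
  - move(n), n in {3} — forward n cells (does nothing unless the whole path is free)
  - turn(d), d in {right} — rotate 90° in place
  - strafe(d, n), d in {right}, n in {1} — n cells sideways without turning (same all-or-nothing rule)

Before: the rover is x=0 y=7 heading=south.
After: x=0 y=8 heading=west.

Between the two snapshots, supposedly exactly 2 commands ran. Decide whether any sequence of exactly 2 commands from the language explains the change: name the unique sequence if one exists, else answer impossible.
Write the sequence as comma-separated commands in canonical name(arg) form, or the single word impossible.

turn(right), strafe(right, 1)

key: cell and facing (now W) both changed — the 2 commands mix motion and turning
start: x=0 y=7 heading=south
[1] after turn(right): x=0 y=7 heading=west
[2] after strafe(right, 1): x=0 y=8 heading=west
no rival 2-sequence matches.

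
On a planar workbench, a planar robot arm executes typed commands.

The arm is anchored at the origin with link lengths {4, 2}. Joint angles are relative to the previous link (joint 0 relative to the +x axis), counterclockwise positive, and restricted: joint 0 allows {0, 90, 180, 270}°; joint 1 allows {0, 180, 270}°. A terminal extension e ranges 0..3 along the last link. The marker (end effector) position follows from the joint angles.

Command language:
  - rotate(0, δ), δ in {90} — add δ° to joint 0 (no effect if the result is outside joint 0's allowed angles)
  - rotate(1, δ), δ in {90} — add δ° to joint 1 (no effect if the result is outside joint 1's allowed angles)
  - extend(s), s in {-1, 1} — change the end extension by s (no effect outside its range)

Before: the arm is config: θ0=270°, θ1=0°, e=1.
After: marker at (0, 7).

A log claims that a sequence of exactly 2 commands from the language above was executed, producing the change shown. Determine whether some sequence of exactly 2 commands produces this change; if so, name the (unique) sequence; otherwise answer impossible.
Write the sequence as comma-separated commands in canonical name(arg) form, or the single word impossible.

t0: config: θ0=270°, θ1=0°, e=1
t=1 rotate(0, 90) ⇒ config: θ0=0°, θ1=0°, e=1
t=2 rotate(0, 90) ⇒ config: θ0=90°, θ1=0°, e=1
no rival 2-sequence matches.

rotate(0, 90), rotate(0, 90)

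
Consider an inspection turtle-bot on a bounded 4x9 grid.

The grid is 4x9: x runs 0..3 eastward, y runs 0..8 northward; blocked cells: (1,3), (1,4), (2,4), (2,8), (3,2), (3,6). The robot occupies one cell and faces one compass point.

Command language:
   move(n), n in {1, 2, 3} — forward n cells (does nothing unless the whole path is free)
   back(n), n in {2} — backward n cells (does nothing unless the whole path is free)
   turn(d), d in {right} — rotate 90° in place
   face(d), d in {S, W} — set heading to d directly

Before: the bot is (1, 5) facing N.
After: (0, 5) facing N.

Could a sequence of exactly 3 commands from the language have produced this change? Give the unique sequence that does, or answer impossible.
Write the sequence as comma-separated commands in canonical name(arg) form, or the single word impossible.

key: order matters: swapping face(W) and turn(right) lands elsewhere
from: (1, 5) facing N
t=1 face(W) ⇒ (1, 5) facing W
t=2 move(1) ⇒ (0, 5) facing W
t=3 turn(right) ⇒ (0, 5) facing N
uniquely the one of 343 3-step routes that fits.

face(W), move(1), turn(right)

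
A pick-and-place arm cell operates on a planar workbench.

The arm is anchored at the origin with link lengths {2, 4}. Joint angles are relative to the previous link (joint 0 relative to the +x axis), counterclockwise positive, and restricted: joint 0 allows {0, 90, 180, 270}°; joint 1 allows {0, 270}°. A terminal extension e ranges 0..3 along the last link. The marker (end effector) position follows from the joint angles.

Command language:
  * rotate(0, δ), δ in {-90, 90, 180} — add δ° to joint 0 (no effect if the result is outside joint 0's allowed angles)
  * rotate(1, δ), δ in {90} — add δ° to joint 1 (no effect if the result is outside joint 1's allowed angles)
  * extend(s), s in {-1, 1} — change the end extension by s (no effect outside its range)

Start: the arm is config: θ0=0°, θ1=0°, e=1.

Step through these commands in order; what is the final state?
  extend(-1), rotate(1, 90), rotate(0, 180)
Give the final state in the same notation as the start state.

config: θ0=180°, θ1=0°, e=0

from: config: θ0=0°, θ1=0°, e=1
t=1 extend(-1) ⇒ config: θ0=0°, θ1=0°, e=0
t=2 rotate(1, 90) ⇒ config: θ0=0°, θ1=0°, e=0
t=3 rotate(0, 180) ⇒ config: θ0=180°, θ1=0°, e=0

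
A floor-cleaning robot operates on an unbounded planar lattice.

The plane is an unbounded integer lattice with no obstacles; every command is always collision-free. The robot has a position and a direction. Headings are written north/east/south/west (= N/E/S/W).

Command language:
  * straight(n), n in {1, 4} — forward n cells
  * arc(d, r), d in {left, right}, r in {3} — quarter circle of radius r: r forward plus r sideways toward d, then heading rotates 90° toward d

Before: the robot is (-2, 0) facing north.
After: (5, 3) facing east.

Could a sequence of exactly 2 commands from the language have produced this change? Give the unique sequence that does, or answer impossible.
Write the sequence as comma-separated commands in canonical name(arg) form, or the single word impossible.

arc(right, 3), straight(4)

key: position moved to (5,3) AND the heading swung to E — translation plus rotation needed
t0: (-2, 0) facing north
step 1 (arc(right, 3)): (1, 3) facing east
step 2 (straight(4)): (5, 3) facing east
uniquely the one of 16 2-step routes that fits.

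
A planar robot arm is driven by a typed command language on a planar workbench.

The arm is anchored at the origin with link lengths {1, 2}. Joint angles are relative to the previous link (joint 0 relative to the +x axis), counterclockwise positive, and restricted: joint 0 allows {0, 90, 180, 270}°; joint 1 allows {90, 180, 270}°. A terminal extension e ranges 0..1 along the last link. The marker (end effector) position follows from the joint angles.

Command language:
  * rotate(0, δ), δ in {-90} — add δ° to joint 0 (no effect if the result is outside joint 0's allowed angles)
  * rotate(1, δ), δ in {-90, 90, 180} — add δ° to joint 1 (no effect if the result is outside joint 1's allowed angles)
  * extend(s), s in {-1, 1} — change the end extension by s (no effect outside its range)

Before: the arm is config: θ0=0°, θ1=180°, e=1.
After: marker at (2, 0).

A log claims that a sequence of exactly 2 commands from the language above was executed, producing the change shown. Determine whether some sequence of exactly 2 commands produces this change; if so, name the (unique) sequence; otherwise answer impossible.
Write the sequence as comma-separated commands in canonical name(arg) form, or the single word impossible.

from: config: θ0=0°, θ1=180°, e=1
step 1 (rotate(0, -90)): config: θ0=270°, θ1=180°, e=1
step 2 (rotate(0, -90)): config: θ0=180°, θ1=180°, e=1
no other 2-command option fits: unique.

rotate(0, -90), rotate(0, -90)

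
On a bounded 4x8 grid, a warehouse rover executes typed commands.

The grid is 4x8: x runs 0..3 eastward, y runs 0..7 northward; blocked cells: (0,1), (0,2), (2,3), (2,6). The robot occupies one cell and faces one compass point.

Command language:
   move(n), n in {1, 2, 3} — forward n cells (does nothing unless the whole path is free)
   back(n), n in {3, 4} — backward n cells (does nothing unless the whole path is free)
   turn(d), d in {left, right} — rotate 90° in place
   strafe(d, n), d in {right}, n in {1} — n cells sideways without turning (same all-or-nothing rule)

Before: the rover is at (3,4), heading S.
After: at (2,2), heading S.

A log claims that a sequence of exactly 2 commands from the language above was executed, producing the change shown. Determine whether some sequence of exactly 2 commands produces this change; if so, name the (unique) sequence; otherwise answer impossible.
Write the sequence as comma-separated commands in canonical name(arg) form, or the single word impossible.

key: still facing S at the end — nothing in the sequence rotates
from: at (3,4), heading S
t=1 move(2) ⇒ at (3,2), heading S
t=2 strafe(right, 1) ⇒ at (2,2), heading S
no rival 2-sequence matches.

move(2), strafe(right, 1)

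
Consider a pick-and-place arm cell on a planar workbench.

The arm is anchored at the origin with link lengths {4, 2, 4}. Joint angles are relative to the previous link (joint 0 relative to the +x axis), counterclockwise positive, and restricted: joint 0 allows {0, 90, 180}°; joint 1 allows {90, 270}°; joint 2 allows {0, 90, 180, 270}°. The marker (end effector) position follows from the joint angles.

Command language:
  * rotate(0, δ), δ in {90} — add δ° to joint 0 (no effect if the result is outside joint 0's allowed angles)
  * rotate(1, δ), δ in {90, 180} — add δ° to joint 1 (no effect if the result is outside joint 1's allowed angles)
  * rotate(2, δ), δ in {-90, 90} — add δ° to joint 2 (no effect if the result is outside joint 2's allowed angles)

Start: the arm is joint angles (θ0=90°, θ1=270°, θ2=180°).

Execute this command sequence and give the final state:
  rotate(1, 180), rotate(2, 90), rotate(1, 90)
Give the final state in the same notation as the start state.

joint angles (θ0=90°, θ1=90°, θ2=270°)

t0: joint angles (θ0=90°, θ1=270°, θ2=180°)
t=1 rotate(1, 180) ⇒ joint angles (θ0=90°, θ1=90°, θ2=180°)
t=2 rotate(2, 90) ⇒ joint angles (θ0=90°, θ1=90°, θ2=270°)
t=3 rotate(1, 90) ⇒ joint angles (θ0=90°, θ1=90°, θ2=270°)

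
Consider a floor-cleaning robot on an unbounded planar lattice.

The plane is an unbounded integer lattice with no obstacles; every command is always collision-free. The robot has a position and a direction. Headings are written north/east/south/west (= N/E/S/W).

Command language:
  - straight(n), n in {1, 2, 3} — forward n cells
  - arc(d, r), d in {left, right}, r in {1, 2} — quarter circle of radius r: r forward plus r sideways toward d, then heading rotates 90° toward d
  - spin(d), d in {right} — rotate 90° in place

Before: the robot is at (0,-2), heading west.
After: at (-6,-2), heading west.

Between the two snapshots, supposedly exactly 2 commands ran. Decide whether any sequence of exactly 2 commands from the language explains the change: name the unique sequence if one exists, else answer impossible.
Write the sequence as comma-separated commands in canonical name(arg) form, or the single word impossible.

key: heading stays W — no command in the sequence turns
start: at (0,-2), heading west
1. straight(3) → at (-3,-2), heading west
2. straight(3) → at (-6,-2), heading west
all 64 alternatives checked — unique.

straight(3), straight(3)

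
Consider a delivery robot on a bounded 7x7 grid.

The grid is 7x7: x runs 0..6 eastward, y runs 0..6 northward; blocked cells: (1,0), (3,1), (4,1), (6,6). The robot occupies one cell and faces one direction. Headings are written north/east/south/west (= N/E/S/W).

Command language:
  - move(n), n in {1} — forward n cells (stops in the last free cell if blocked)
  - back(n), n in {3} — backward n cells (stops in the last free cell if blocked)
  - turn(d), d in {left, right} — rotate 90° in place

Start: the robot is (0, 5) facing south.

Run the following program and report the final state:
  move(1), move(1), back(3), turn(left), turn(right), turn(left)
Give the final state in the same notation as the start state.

(0, 6) facing east

t0: (0, 5) facing south
1. move(1) → (0, 4) facing south
2. move(1) → (0, 3) facing south
3. back(3) → (0, 6) facing south
4. turn(left) → (0, 6) facing east
5. turn(right) → (0, 6) facing south
6. turn(left) → (0, 6) facing east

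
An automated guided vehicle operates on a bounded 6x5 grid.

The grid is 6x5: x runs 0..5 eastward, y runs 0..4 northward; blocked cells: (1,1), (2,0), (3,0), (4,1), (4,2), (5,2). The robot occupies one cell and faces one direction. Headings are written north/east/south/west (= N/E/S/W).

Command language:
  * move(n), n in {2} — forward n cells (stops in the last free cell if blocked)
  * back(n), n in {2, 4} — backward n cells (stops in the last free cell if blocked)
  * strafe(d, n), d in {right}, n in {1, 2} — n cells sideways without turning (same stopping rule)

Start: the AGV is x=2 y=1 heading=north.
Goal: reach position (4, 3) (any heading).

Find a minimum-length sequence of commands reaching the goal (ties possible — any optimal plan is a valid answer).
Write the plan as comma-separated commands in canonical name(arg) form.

start: x=2 y=1 heading=north
step 1 (move(2)): x=2 y=3 heading=north
step 2 (strafe(right, 2)): x=4 y=3 heading=north
shorter routes all fall short; 2 is best.

move(2), strafe(right, 2)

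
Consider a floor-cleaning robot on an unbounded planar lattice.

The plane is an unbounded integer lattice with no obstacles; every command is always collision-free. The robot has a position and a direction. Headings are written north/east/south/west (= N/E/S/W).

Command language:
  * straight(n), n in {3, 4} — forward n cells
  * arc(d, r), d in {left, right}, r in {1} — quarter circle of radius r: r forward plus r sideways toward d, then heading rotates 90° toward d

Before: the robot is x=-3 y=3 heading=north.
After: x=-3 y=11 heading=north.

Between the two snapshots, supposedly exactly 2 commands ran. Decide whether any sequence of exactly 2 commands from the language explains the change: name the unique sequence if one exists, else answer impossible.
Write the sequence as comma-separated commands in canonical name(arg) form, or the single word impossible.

straight(4), straight(4)

key: still facing N at the end — nothing in the sequence rotates
initial: x=-3 y=3 heading=north
[1] after straight(4): x=-3 y=7 heading=north
[2] after straight(4): x=-3 y=11 heading=north
no rival 2-sequence matches.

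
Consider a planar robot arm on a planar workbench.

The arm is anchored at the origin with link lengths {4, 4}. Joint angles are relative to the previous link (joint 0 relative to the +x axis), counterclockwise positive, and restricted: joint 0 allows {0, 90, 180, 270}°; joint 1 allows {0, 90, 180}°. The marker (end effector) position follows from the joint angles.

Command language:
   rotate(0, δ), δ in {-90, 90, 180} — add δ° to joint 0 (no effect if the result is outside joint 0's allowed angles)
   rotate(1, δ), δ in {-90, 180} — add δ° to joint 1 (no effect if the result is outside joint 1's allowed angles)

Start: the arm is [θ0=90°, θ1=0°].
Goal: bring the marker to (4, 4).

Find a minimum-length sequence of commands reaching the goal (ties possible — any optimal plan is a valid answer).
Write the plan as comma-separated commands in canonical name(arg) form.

rotate(0, -90), rotate(1, 180), rotate(1, -90)

start: [θ0=90°, θ1=0°]
t=1 rotate(0, -90) ⇒ [θ0=0°, θ1=0°]
t=2 rotate(1, 180) ⇒ [θ0=0°, θ1=180°]
t=3 rotate(1, -90) ⇒ [θ0=0°, θ1=90°]
shorter routes all fall short; 3 is best.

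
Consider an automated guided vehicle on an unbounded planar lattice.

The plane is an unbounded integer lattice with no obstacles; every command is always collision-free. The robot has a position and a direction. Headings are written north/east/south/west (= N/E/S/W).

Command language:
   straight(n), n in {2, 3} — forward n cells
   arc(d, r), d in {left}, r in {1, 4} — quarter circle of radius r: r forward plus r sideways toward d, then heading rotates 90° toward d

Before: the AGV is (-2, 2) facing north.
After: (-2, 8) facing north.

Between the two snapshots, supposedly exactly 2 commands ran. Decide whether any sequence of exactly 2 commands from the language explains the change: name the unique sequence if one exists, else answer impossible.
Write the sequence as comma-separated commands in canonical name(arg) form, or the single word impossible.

straight(3), straight(3)

key: still facing N at the end — nothing in the sequence rotates
start: (-2, 2) facing north
[1] after straight(3): (-2, 5) facing north
[2] after straight(3): (-2, 8) facing north
all 16 alternatives checked — unique.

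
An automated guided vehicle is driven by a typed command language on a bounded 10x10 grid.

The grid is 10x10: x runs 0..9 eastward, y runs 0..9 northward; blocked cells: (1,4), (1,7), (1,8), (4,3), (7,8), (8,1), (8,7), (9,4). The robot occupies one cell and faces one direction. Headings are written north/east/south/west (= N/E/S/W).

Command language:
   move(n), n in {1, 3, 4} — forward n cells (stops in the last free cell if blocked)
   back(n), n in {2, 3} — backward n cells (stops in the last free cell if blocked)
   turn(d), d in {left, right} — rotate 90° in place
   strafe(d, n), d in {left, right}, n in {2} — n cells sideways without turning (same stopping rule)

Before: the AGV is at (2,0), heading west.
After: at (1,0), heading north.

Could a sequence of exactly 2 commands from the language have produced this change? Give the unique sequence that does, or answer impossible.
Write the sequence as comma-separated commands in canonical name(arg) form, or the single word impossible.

move(1), turn(right)

key: cell and facing (now N) both changed — the 2 commands mix motion and turning
from: at (2,0), heading west
t=1 move(1) ⇒ at (1,0), heading west
t=2 turn(right) ⇒ at (1,0), heading north
no other 2-command option fits: unique.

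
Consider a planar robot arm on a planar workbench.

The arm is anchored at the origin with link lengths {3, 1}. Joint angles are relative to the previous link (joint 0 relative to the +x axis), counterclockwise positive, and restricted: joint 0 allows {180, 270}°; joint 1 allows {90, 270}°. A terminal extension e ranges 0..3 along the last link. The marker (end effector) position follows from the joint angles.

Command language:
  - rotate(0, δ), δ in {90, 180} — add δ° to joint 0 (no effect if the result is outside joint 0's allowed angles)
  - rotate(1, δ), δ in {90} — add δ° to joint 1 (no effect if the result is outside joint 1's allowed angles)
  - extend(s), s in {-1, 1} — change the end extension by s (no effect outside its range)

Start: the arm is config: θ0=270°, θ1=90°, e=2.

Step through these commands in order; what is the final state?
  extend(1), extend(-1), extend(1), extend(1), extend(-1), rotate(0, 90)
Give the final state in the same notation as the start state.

config: θ0=270°, θ1=90°, e=2

begin: config: θ0=270°, θ1=90°, e=2
step 1 (extend(1)): config: θ0=270°, θ1=90°, e=3
step 2 (extend(-1)): config: θ0=270°, θ1=90°, e=2
step 3 (extend(1)): config: θ0=270°, θ1=90°, e=3
step 4 (extend(1)): config: θ0=270°, θ1=90°, e=3
step 5 (extend(-1)): config: θ0=270°, θ1=90°, e=2
step 6 (rotate(0, 90)): config: θ0=270°, θ1=90°, e=2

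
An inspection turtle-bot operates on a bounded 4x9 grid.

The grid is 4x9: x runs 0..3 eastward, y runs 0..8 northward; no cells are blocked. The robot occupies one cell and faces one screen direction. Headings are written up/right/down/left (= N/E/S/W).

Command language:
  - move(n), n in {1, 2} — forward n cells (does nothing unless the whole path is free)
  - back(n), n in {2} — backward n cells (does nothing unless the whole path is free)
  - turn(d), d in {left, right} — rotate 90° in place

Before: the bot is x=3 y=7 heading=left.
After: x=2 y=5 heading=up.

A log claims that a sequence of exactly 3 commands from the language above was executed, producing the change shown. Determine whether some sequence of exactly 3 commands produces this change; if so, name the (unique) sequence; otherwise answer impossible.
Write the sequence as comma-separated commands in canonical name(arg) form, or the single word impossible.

key: cell and facing (now N) both changed — the 3 commands mix motion and turning
begin: x=3 y=7 heading=left
[1] after move(1): x=2 y=7 heading=left
[2] after turn(right): x=2 y=7 heading=up
[3] after back(2): x=2 y=5 heading=up
uniquely the one of 125 3-step routes that fits.

move(1), turn(right), back(2)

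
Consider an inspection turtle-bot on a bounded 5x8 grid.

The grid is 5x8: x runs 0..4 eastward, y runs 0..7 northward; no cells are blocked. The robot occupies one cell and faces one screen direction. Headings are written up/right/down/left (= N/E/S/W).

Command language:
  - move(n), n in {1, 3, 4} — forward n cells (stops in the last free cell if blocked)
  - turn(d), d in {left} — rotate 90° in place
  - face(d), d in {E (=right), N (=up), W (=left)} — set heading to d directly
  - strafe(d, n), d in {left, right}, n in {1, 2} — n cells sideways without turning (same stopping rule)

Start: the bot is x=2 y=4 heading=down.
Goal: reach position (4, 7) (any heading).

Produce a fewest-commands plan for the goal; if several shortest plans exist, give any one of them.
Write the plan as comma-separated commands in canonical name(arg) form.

t0: x=2 y=4 heading=down
t=1 face(N) ⇒ x=2 y=4 heading=up
t=2 move(3) ⇒ x=2 y=7 heading=up
t=3 strafe(right, 2) ⇒ x=4 y=7 heading=up
nothing shorter than 3 reaches the goal.

face(N), move(3), strafe(right, 2)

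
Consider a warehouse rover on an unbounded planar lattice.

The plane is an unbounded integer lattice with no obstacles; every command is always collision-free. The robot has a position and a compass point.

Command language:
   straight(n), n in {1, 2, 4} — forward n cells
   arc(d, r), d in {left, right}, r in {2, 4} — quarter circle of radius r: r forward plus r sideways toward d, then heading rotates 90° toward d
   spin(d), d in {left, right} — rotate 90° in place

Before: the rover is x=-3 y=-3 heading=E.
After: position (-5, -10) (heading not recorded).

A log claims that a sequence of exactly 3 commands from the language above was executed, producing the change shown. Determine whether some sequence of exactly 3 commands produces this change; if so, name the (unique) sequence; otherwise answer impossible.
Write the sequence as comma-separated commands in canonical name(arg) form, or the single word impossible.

arc(right, 2), straight(1), arc(right, 4)

key: order matters: swapping arc(right, 2) and arc(right, 4) lands elsewhere
initial: x=-3 y=-3 heading=E
t=1 arc(right, 2) ⇒ x=-1 y=-5 heading=S
t=2 straight(1) ⇒ x=-1 y=-6 heading=S
t=3 arc(right, 4) ⇒ x=-5 y=-10 heading=W
all 729 alternatives checked — unique.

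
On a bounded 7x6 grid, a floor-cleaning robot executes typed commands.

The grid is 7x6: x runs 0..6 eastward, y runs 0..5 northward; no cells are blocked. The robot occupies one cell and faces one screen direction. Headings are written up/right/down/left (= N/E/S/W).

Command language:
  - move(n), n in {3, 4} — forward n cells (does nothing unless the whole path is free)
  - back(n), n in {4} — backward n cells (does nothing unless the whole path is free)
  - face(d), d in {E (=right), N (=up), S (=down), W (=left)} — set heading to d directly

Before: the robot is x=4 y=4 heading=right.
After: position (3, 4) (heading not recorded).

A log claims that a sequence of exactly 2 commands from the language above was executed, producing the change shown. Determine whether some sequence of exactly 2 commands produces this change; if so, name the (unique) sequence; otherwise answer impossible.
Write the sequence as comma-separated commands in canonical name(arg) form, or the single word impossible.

back(4), move(3)

key: order matters: swapping back(4) and move(3) lands elsewhere
begin: x=4 y=4 heading=right
1. back(4) → x=0 y=4 heading=right
2. move(3) → x=3 y=4 heading=right
uniquely the one of 49 2-step routes that fits.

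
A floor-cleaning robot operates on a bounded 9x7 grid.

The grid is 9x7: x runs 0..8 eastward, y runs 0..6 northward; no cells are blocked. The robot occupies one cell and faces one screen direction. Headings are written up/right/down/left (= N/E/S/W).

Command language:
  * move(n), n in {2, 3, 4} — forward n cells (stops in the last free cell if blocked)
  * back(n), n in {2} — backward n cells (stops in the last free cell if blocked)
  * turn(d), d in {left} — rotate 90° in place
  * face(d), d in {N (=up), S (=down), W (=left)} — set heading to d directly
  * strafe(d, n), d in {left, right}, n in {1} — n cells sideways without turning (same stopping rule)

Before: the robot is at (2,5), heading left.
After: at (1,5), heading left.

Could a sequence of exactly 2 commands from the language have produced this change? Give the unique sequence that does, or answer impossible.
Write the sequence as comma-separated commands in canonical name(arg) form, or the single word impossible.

key: order matters: swapping back(2) and move(3) lands elsewhere
t0: at (2,5), heading left
step 1 (back(2)): at (4,5), heading left
step 2 (move(3)): at (1,5), heading left
all 100 alternatives checked — unique.

back(2), move(3)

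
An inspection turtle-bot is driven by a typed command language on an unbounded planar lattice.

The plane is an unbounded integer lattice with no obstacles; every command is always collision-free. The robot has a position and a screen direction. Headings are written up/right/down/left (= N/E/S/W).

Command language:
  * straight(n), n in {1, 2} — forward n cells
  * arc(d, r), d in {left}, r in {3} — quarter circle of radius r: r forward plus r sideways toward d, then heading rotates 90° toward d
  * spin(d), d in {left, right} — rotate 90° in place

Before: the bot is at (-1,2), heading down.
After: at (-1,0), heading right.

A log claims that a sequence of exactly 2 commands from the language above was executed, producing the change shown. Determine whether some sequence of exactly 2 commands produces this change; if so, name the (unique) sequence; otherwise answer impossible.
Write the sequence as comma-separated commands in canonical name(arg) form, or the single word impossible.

key: cell and facing (now E) both changed — the 2 commands mix motion and turning
start: at (-1,2), heading down
step 1 (straight(2)): at (-1,0), heading down
step 2 (spin(left)): at (-1,0), heading right
no rival 2-sequence matches.

straight(2), spin(left)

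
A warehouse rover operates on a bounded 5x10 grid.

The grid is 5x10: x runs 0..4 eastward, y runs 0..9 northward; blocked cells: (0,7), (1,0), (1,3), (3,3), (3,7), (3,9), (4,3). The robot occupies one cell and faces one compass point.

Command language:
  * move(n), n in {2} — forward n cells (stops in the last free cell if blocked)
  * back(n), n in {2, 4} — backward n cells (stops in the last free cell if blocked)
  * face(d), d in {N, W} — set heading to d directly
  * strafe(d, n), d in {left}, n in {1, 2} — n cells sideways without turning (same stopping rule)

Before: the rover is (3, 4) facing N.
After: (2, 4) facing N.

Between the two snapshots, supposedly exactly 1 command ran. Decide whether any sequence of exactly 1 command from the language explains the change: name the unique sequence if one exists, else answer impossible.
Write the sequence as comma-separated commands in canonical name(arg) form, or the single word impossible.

key: heading stays N — the single command does not turn
from: (3, 4) facing N
[1] after strafe(left, 1): (2, 4) facing N
no other 1-command option fits: unique.

strafe(left, 1)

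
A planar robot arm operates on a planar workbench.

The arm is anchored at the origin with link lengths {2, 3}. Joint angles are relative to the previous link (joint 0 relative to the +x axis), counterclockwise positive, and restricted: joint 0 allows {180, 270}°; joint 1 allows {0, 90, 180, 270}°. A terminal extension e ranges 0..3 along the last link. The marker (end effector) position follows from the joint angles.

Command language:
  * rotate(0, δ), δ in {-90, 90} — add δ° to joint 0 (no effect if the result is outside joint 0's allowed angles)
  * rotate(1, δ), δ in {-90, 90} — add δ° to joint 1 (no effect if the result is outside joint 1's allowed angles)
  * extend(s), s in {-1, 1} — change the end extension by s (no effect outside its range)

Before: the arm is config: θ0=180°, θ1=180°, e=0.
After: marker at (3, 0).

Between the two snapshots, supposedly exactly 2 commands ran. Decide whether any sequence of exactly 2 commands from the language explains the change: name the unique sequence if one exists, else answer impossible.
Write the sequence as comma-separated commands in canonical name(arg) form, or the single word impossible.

begin: config: θ0=180°, θ1=180°, e=0
step 1 (extend(1)): config: θ0=180°, θ1=180°, e=1
step 2 (extend(1)): config: θ0=180°, θ1=180°, e=2
no other 2-command option fits: unique.

extend(1), extend(1)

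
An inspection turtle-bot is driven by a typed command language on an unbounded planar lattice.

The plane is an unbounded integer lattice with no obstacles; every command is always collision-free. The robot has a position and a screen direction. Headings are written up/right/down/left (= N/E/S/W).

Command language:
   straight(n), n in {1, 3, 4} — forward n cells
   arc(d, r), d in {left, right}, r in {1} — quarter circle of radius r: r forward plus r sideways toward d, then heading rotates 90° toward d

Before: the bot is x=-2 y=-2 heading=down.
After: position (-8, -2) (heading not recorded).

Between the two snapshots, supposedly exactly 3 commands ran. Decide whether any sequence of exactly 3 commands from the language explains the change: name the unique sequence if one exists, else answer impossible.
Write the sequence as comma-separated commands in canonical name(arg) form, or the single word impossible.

begin: x=-2 y=-2 heading=down
t=1 arc(right, 1) ⇒ x=-3 y=-3 heading=left
t=2 straight(4) ⇒ x=-7 y=-3 heading=left
t=3 arc(right, 1) ⇒ x=-8 y=-2 heading=up
all 125 alternatives checked — unique.

arc(right, 1), straight(4), arc(right, 1)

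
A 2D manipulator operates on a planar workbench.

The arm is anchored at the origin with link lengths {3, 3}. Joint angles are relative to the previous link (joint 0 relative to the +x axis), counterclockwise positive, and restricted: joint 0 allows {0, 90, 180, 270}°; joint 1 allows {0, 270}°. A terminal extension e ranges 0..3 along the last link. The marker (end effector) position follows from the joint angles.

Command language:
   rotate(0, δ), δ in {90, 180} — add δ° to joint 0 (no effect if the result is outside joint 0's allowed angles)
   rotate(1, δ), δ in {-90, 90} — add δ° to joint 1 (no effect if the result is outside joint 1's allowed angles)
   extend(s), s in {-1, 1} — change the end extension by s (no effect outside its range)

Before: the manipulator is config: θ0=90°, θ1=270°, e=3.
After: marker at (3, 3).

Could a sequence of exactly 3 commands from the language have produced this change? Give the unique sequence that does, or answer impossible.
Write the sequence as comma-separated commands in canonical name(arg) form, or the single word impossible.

initial: config: θ0=90°, θ1=270°, e=3
step 1 (extend(-1)): config: θ0=90°, θ1=270°, e=2
step 2 (extend(-1)): config: θ0=90°, θ1=270°, e=1
step 3 (extend(-1)): config: θ0=90°, θ1=270°, e=0
uniquely the one of 216 3-step routes that fits.

extend(-1), extend(-1), extend(-1)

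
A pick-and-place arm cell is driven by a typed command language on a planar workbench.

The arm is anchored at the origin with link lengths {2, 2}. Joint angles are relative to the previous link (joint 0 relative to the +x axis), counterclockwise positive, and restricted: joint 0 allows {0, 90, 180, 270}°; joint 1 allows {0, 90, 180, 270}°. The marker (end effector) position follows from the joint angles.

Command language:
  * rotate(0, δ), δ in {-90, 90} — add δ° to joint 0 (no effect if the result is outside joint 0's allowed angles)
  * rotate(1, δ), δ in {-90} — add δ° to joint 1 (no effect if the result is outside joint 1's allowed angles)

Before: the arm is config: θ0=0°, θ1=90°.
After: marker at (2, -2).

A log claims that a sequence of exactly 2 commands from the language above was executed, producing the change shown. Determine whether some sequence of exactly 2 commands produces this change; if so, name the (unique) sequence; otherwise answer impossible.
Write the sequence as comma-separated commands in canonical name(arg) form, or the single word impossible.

rotate(1, -90), rotate(1, -90)

initial: config: θ0=0°, θ1=90°
t=1 rotate(1, -90) ⇒ config: θ0=0°, θ1=0°
t=2 rotate(1, -90) ⇒ config: θ0=0°, θ1=270°
all 9 alternatives checked — unique.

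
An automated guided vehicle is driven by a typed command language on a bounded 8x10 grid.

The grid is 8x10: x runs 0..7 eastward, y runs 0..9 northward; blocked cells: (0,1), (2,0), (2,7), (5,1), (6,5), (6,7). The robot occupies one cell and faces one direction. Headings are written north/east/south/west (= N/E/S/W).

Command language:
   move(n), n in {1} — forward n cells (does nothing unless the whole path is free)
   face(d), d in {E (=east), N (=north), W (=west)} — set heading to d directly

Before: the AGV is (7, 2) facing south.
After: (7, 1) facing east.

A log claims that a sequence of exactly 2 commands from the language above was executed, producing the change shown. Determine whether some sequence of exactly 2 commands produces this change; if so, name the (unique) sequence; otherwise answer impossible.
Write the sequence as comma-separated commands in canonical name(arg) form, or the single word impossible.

key: position moved to (7,1) AND the heading swung to E — translation plus rotation needed
t0: (7, 2) facing south
step 1 (move(1)): (7, 1) facing south
step 2 (face(E)): (7, 1) facing east
no rival 2-sequence matches.

move(1), face(E)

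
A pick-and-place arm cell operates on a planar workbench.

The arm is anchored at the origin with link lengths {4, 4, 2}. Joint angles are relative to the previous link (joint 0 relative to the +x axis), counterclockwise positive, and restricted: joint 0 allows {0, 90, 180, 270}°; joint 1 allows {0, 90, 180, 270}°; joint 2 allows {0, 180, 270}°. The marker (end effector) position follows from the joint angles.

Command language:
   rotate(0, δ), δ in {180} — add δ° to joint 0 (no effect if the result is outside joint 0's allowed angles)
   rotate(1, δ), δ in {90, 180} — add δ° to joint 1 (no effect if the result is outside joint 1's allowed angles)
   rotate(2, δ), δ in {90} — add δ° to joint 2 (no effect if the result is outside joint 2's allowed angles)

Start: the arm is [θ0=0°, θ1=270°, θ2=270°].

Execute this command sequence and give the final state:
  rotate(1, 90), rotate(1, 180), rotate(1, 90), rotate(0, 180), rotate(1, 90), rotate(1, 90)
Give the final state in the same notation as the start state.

begin: [θ0=0°, θ1=270°, θ2=270°]
1. rotate(1, 90) → [θ0=0°, θ1=0°, θ2=270°]
2. rotate(1, 180) → [θ0=0°, θ1=180°, θ2=270°]
3. rotate(1, 90) → [θ0=0°, θ1=270°, θ2=270°]
4. rotate(0, 180) → [θ0=180°, θ1=270°, θ2=270°]
5. rotate(1, 90) → [θ0=180°, θ1=0°, θ2=270°]
6. rotate(1, 90) → [θ0=180°, θ1=90°, θ2=270°]

[θ0=180°, θ1=90°, θ2=270°]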